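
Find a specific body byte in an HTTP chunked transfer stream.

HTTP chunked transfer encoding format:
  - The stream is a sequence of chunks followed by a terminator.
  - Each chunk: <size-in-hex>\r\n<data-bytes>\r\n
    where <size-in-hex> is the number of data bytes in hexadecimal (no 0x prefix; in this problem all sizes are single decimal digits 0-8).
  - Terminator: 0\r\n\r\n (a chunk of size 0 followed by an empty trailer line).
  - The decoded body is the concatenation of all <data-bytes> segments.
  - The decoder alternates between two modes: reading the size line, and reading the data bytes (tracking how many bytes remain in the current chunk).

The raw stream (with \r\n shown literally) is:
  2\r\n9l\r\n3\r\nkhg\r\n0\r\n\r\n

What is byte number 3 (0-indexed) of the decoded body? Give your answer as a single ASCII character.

Answer: h

Derivation:
Chunk 1: stream[0..1]='2' size=0x2=2, data at stream[3..5]='9l' -> body[0..2], body so far='9l'
Chunk 2: stream[7..8]='3' size=0x3=3, data at stream[10..13]='khg' -> body[2..5], body so far='9lkhg'
Chunk 3: stream[15..16]='0' size=0 (terminator). Final body='9lkhg' (5 bytes)
Body byte 3 = 'h'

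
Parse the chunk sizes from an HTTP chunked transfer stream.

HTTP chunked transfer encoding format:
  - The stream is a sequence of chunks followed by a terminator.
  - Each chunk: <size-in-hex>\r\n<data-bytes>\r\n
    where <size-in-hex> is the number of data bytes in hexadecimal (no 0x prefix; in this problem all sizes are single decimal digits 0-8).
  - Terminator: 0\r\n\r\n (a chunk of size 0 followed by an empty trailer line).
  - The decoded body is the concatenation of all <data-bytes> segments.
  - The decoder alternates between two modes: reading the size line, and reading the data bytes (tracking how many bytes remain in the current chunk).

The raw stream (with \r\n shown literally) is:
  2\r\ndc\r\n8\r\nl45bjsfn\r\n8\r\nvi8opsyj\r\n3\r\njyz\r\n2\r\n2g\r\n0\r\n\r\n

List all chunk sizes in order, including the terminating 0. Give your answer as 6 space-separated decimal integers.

Chunk 1: stream[0..1]='2' size=0x2=2, data at stream[3..5]='dc' -> body[0..2], body so far='dc'
Chunk 2: stream[7..8]='8' size=0x8=8, data at stream[10..18]='l45bjsfn' -> body[2..10], body so far='dcl45bjsfn'
Chunk 3: stream[20..21]='8' size=0x8=8, data at stream[23..31]='vi8opsyj' -> body[10..18], body so far='dcl45bjsfnvi8opsyj'
Chunk 4: stream[33..34]='3' size=0x3=3, data at stream[36..39]='jyz' -> body[18..21], body so far='dcl45bjsfnvi8opsyjjyz'
Chunk 5: stream[41..42]='2' size=0x2=2, data at stream[44..46]='2g' -> body[21..23], body so far='dcl45bjsfnvi8opsyjjyz2g'
Chunk 6: stream[48..49]='0' size=0 (terminator). Final body='dcl45bjsfnvi8opsyjjyz2g' (23 bytes)

Answer: 2 8 8 3 2 0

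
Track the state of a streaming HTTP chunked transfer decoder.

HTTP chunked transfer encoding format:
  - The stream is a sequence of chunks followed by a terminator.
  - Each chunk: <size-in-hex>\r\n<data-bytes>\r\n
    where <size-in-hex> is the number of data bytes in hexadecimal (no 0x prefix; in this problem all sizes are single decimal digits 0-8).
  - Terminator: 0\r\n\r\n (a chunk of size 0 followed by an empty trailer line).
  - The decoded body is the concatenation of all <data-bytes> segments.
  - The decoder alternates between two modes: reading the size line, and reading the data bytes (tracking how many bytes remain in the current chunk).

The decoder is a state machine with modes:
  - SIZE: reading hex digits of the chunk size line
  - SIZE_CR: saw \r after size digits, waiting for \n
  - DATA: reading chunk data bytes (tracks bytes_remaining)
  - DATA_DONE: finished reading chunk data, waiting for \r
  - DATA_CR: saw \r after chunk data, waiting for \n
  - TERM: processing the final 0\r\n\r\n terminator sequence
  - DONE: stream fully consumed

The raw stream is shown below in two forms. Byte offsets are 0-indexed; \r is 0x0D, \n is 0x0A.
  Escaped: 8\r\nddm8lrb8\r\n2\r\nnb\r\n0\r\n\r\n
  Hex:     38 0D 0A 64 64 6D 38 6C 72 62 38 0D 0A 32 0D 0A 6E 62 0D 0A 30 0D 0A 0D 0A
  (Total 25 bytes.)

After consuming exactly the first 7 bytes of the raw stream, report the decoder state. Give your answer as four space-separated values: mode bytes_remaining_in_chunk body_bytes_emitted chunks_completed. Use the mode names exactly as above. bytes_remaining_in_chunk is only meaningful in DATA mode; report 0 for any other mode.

Byte 0 = '8': mode=SIZE remaining=0 emitted=0 chunks_done=0
Byte 1 = 0x0D: mode=SIZE_CR remaining=0 emitted=0 chunks_done=0
Byte 2 = 0x0A: mode=DATA remaining=8 emitted=0 chunks_done=0
Byte 3 = 'd': mode=DATA remaining=7 emitted=1 chunks_done=0
Byte 4 = 'd': mode=DATA remaining=6 emitted=2 chunks_done=0
Byte 5 = 'm': mode=DATA remaining=5 emitted=3 chunks_done=0
Byte 6 = '8': mode=DATA remaining=4 emitted=4 chunks_done=0

Answer: DATA 4 4 0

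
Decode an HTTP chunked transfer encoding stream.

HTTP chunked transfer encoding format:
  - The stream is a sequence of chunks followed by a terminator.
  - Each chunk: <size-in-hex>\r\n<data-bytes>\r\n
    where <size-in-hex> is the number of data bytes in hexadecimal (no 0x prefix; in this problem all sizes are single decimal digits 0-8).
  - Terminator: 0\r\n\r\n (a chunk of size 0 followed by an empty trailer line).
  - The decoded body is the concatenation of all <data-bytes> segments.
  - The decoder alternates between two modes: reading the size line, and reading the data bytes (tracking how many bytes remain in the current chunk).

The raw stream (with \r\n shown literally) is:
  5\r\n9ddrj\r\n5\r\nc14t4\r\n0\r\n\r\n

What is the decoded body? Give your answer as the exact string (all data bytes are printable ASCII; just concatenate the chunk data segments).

Chunk 1: stream[0..1]='5' size=0x5=5, data at stream[3..8]='9ddrj' -> body[0..5], body so far='9ddrj'
Chunk 2: stream[10..11]='5' size=0x5=5, data at stream[13..18]='c14t4' -> body[5..10], body so far='9ddrjc14t4'
Chunk 3: stream[20..21]='0' size=0 (terminator). Final body='9ddrjc14t4' (10 bytes)

Answer: 9ddrjc14t4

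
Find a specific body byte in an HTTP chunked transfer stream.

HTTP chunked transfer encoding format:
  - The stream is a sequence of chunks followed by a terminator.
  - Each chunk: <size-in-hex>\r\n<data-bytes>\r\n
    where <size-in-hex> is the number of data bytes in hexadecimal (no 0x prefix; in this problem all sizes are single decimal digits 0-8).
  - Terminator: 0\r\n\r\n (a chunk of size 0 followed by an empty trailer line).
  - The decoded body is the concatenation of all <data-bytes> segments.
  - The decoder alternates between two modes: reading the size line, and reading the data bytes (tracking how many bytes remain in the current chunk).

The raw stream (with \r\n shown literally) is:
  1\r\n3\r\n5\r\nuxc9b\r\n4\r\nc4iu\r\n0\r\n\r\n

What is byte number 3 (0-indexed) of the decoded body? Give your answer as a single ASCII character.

Chunk 1: stream[0..1]='1' size=0x1=1, data at stream[3..4]='3' -> body[0..1], body so far='3'
Chunk 2: stream[6..7]='5' size=0x5=5, data at stream[9..14]='uxc9b' -> body[1..6], body so far='3uxc9b'
Chunk 3: stream[16..17]='4' size=0x4=4, data at stream[19..23]='c4iu' -> body[6..10], body so far='3uxc9bc4iu'
Chunk 4: stream[25..26]='0' size=0 (terminator). Final body='3uxc9bc4iu' (10 bytes)
Body byte 3 = 'c'

Answer: c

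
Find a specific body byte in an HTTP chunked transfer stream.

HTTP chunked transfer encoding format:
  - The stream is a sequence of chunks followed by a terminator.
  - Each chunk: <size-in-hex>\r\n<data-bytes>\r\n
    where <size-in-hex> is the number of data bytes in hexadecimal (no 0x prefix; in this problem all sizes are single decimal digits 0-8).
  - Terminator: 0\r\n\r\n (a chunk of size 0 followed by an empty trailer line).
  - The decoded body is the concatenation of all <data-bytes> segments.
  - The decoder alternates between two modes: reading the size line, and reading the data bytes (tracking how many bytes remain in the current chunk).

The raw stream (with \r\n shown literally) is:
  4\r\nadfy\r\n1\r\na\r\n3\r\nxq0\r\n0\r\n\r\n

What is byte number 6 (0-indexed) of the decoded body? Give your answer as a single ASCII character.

Chunk 1: stream[0..1]='4' size=0x4=4, data at stream[3..7]='adfy' -> body[0..4], body so far='adfy'
Chunk 2: stream[9..10]='1' size=0x1=1, data at stream[12..13]='a' -> body[4..5], body so far='adfya'
Chunk 3: stream[15..16]='3' size=0x3=3, data at stream[18..21]='xq0' -> body[5..8], body so far='adfyaxq0'
Chunk 4: stream[23..24]='0' size=0 (terminator). Final body='adfyaxq0' (8 bytes)
Body byte 6 = 'q'

Answer: q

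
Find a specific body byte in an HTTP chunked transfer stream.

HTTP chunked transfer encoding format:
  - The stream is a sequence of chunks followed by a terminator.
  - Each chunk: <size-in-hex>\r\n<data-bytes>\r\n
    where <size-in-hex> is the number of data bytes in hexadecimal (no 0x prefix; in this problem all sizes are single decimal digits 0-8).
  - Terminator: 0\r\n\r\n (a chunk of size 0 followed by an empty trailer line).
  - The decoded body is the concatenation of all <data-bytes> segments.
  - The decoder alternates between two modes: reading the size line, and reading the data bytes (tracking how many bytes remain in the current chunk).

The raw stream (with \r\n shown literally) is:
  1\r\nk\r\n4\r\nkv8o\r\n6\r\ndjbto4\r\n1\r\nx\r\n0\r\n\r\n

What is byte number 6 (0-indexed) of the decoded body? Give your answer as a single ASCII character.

Answer: j

Derivation:
Chunk 1: stream[0..1]='1' size=0x1=1, data at stream[3..4]='k' -> body[0..1], body so far='k'
Chunk 2: stream[6..7]='4' size=0x4=4, data at stream[9..13]='kv8o' -> body[1..5], body so far='kkv8o'
Chunk 3: stream[15..16]='6' size=0x6=6, data at stream[18..24]='djbto4' -> body[5..11], body so far='kkv8odjbto4'
Chunk 4: stream[26..27]='1' size=0x1=1, data at stream[29..30]='x' -> body[11..12], body so far='kkv8odjbto4x'
Chunk 5: stream[32..33]='0' size=0 (terminator). Final body='kkv8odjbto4x' (12 bytes)
Body byte 6 = 'j'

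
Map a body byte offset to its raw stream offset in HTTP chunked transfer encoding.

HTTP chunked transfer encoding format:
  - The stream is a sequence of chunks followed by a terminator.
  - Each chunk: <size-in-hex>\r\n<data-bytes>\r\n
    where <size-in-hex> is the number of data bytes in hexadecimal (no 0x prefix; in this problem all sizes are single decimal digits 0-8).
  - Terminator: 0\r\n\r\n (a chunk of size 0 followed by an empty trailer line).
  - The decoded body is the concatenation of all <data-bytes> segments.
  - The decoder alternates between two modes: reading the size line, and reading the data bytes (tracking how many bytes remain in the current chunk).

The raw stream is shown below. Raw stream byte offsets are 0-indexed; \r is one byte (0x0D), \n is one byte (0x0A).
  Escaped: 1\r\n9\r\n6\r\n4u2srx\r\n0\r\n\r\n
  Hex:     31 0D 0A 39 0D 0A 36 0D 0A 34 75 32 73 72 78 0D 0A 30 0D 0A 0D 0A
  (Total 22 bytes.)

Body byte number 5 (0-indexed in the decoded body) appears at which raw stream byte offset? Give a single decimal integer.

Answer: 13

Derivation:
Chunk 1: stream[0..1]='1' size=0x1=1, data at stream[3..4]='9' -> body[0..1], body so far='9'
Chunk 2: stream[6..7]='6' size=0x6=6, data at stream[9..15]='4u2srx' -> body[1..7], body so far='94u2srx'
Chunk 3: stream[17..18]='0' size=0 (terminator). Final body='94u2srx' (7 bytes)
Body byte 5 at stream offset 13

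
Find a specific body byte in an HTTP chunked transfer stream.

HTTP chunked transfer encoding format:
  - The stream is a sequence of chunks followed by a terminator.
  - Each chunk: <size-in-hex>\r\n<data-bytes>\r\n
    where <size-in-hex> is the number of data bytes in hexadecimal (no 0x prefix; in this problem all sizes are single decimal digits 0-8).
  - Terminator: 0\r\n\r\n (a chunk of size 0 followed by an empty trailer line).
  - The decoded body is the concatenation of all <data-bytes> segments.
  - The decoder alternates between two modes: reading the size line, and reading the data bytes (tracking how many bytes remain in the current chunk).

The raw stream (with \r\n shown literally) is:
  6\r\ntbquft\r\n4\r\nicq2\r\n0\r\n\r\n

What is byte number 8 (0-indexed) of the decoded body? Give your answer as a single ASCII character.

Answer: q

Derivation:
Chunk 1: stream[0..1]='6' size=0x6=6, data at stream[3..9]='tbquft' -> body[0..6], body so far='tbquft'
Chunk 2: stream[11..12]='4' size=0x4=4, data at stream[14..18]='icq2' -> body[6..10], body so far='tbqufticq2'
Chunk 3: stream[20..21]='0' size=0 (terminator). Final body='tbqufticq2' (10 bytes)
Body byte 8 = 'q'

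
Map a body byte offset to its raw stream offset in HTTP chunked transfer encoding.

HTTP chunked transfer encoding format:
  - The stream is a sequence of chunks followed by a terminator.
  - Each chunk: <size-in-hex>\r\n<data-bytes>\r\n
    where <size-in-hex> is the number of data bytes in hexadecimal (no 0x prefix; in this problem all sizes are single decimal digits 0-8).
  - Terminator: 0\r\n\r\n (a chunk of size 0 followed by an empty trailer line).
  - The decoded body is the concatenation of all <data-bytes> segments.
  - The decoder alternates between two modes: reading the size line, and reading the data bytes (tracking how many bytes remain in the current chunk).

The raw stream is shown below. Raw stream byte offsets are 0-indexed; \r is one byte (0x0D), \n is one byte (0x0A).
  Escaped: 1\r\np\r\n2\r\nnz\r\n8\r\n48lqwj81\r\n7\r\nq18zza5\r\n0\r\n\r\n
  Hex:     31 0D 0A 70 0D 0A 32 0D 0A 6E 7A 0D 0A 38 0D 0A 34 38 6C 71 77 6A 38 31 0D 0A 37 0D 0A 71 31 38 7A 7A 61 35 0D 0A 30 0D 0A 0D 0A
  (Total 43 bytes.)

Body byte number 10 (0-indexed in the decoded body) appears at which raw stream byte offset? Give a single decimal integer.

Chunk 1: stream[0..1]='1' size=0x1=1, data at stream[3..4]='p' -> body[0..1], body so far='p'
Chunk 2: stream[6..7]='2' size=0x2=2, data at stream[9..11]='nz' -> body[1..3], body so far='pnz'
Chunk 3: stream[13..14]='8' size=0x8=8, data at stream[16..24]='48lqwj81' -> body[3..11], body so far='pnz48lqwj81'
Chunk 4: stream[26..27]='7' size=0x7=7, data at stream[29..36]='q18zza5' -> body[11..18], body so far='pnz48lqwj81q18zza5'
Chunk 5: stream[38..39]='0' size=0 (terminator). Final body='pnz48lqwj81q18zza5' (18 bytes)
Body byte 10 at stream offset 23

Answer: 23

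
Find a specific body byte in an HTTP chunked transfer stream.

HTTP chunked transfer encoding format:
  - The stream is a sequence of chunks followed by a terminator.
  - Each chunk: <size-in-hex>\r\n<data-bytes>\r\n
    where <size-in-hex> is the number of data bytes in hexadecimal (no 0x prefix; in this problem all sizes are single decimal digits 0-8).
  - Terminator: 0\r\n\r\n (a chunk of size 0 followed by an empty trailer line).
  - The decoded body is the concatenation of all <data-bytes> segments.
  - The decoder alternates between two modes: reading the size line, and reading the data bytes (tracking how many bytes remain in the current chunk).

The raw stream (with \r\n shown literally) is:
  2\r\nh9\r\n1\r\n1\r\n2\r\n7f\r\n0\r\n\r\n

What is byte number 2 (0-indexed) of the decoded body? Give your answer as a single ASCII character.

Chunk 1: stream[0..1]='2' size=0x2=2, data at stream[3..5]='h9' -> body[0..2], body so far='h9'
Chunk 2: stream[7..8]='1' size=0x1=1, data at stream[10..11]='1' -> body[2..3], body so far='h91'
Chunk 3: stream[13..14]='2' size=0x2=2, data at stream[16..18]='7f' -> body[3..5], body so far='h917f'
Chunk 4: stream[20..21]='0' size=0 (terminator). Final body='h917f' (5 bytes)
Body byte 2 = '1'

Answer: 1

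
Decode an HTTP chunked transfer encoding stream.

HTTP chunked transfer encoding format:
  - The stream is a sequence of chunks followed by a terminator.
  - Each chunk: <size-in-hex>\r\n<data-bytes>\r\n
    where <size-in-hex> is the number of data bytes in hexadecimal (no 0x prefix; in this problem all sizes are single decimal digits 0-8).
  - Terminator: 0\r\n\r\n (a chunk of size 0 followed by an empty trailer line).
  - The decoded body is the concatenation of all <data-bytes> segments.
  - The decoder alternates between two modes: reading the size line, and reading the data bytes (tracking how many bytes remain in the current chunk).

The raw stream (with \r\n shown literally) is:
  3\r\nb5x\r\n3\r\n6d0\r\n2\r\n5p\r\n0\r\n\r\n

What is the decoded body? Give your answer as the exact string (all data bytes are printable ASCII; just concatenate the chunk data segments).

Chunk 1: stream[0..1]='3' size=0x3=3, data at stream[3..6]='b5x' -> body[0..3], body so far='b5x'
Chunk 2: stream[8..9]='3' size=0x3=3, data at stream[11..14]='6d0' -> body[3..6], body so far='b5x6d0'
Chunk 3: stream[16..17]='2' size=0x2=2, data at stream[19..21]='5p' -> body[6..8], body so far='b5x6d05p'
Chunk 4: stream[23..24]='0' size=0 (terminator). Final body='b5x6d05p' (8 bytes)

Answer: b5x6d05p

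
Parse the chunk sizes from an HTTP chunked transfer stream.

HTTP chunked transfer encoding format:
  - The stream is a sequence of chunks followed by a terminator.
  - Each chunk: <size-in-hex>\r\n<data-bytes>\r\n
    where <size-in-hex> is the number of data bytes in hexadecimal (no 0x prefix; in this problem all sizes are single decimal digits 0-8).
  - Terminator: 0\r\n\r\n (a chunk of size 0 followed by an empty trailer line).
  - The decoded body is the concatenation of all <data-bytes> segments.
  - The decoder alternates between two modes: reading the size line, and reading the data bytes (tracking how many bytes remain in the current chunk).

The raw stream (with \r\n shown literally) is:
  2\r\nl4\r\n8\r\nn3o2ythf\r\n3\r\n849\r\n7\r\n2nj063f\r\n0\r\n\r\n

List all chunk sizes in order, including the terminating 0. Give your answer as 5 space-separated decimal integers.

Chunk 1: stream[0..1]='2' size=0x2=2, data at stream[3..5]='l4' -> body[0..2], body so far='l4'
Chunk 2: stream[7..8]='8' size=0x8=8, data at stream[10..18]='n3o2ythf' -> body[2..10], body so far='l4n3o2ythf'
Chunk 3: stream[20..21]='3' size=0x3=3, data at stream[23..26]='849' -> body[10..13], body so far='l4n3o2ythf849'
Chunk 4: stream[28..29]='7' size=0x7=7, data at stream[31..38]='2nj063f' -> body[13..20], body so far='l4n3o2ythf8492nj063f'
Chunk 5: stream[40..41]='0' size=0 (terminator). Final body='l4n3o2ythf8492nj063f' (20 bytes)

Answer: 2 8 3 7 0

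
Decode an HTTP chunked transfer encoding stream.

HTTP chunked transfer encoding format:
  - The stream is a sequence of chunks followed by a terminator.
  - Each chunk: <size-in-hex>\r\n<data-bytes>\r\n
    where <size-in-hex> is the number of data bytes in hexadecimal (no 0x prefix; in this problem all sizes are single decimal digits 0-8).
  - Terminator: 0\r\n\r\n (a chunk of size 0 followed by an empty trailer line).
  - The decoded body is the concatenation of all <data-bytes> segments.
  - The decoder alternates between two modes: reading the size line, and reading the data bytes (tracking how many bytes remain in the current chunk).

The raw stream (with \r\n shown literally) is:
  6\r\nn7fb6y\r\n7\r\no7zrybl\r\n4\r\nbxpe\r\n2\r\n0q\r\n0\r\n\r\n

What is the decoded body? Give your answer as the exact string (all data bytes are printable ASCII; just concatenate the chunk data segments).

Answer: n7fb6yo7zryblbxpe0q

Derivation:
Chunk 1: stream[0..1]='6' size=0x6=6, data at stream[3..9]='n7fb6y' -> body[0..6], body so far='n7fb6y'
Chunk 2: stream[11..12]='7' size=0x7=7, data at stream[14..21]='o7zrybl' -> body[6..13], body so far='n7fb6yo7zrybl'
Chunk 3: stream[23..24]='4' size=0x4=4, data at stream[26..30]='bxpe' -> body[13..17], body so far='n7fb6yo7zryblbxpe'
Chunk 4: stream[32..33]='2' size=0x2=2, data at stream[35..37]='0q' -> body[17..19], body so far='n7fb6yo7zryblbxpe0q'
Chunk 5: stream[39..40]='0' size=0 (terminator). Final body='n7fb6yo7zryblbxpe0q' (19 bytes)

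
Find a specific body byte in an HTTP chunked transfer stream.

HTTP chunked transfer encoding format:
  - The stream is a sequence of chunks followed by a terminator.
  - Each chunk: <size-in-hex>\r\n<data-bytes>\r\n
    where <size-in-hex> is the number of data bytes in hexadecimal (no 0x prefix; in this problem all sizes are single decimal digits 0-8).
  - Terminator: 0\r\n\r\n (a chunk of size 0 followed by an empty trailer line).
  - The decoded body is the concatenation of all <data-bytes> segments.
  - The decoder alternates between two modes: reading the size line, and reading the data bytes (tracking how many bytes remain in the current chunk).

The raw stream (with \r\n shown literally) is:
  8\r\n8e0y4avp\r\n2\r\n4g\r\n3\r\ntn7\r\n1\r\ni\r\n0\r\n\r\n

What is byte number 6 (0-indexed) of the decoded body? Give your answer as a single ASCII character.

Chunk 1: stream[0..1]='8' size=0x8=8, data at stream[3..11]='8e0y4avp' -> body[0..8], body so far='8e0y4avp'
Chunk 2: stream[13..14]='2' size=0x2=2, data at stream[16..18]='4g' -> body[8..10], body so far='8e0y4avp4g'
Chunk 3: stream[20..21]='3' size=0x3=3, data at stream[23..26]='tn7' -> body[10..13], body so far='8e0y4avp4gtn7'
Chunk 4: stream[28..29]='1' size=0x1=1, data at stream[31..32]='i' -> body[13..14], body so far='8e0y4avp4gtn7i'
Chunk 5: stream[34..35]='0' size=0 (terminator). Final body='8e0y4avp4gtn7i' (14 bytes)
Body byte 6 = 'v'

Answer: v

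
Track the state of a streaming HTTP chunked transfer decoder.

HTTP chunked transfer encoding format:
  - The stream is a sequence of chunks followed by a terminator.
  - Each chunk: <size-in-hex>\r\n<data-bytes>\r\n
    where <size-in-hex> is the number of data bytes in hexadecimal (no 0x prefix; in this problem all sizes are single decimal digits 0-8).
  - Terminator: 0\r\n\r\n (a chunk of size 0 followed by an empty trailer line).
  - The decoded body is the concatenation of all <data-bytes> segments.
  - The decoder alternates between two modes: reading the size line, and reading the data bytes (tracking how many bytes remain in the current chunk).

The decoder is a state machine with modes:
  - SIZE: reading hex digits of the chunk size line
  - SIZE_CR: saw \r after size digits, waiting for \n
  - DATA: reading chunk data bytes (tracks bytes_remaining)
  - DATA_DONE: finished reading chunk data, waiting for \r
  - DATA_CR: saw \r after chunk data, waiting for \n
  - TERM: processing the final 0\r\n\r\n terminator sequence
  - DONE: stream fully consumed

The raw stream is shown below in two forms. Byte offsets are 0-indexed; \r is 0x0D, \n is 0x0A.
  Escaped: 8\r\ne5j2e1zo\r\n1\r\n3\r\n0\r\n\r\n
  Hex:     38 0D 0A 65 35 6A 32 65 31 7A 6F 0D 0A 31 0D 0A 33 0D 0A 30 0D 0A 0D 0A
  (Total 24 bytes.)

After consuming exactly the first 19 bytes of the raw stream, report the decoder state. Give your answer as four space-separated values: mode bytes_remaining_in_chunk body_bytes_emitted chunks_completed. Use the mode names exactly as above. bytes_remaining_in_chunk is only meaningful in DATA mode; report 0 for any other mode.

Byte 0 = '8': mode=SIZE remaining=0 emitted=0 chunks_done=0
Byte 1 = 0x0D: mode=SIZE_CR remaining=0 emitted=0 chunks_done=0
Byte 2 = 0x0A: mode=DATA remaining=8 emitted=0 chunks_done=0
Byte 3 = 'e': mode=DATA remaining=7 emitted=1 chunks_done=0
Byte 4 = '5': mode=DATA remaining=6 emitted=2 chunks_done=0
Byte 5 = 'j': mode=DATA remaining=5 emitted=3 chunks_done=0
Byte 6 = '2': mode=DATA remaining=4 emitted=4 chunks_done=0
Byte 7 = 'e': mode=DATA remaining=3 emitted=5 chunks_done=0
Byte 8 = '1': mode=DATA remaining=2 emitted=6 chunks_done=0
Byte 9 = 'z': mode=DATA remaining=1 emitted=7 chunks_done=0
Byte 10 = 'o': mode=DATA_DONE remaining=0 emitted=8 chunks_done=0
Byte 11 = 0x0D: mode=DATA_CR remaining=0 emitted=8 chunks_done=0
Byte 12 = 0x0A: mode=SIZE remaining=0 emitted=8 chunks_done=1
Byte 13 = '1': mode=SIZE remaining=0 emitted=8 chunks_done=1
Byte 14 = 0x0D: mode=SIZE_CR remaining=0 emitted=8 chunks_done=1
Byte 15 = 0x0A: mode=DATA remaining=1 emitted=8 chunks_done=1
Byte 16 = '3': mode=DATA_DONE remaining=0 emitted=9 chunks_done=1
Byte 17 = 0x0D: mode=DATA_CR remaining=0 emitted=9 chunks_done=1
Byte 18 = 0x0A: mode=SIZE remaining=0 emitted=9 chunks_done=2

Answer: SIZE 0 9 2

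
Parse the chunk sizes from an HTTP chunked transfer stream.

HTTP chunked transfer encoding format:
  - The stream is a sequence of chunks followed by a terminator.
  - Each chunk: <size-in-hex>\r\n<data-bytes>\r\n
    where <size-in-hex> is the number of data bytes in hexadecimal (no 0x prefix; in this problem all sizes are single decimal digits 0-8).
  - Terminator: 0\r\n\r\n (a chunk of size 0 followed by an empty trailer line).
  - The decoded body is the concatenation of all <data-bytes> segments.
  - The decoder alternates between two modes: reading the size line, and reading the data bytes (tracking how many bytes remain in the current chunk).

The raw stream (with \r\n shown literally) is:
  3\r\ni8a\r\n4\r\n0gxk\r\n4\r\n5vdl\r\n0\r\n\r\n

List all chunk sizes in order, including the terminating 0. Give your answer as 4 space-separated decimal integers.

Chunk 1: stream[0..1]='3' size=0x3=3, data at stream[3..6]='i8a' -> body[0..3], body so far='i8a'
Chunk 2: stream[8..9]='4' size=0x4=4, data at stream[11..15]='0gxk' -> body[3..7], body so far='i8a0gxk'
Chunk 3: stream[17..18]='4' size=0x4=4, data at stream[20..24]='5vdl' -> body[7..11], body so far='i8a0gxk5vdl'
Chunk 4: stream[26..27]='0' size=0 (terminator). Final body='i8a0gxk5vdl' (11 bytes)

Answer: 3 4 4 0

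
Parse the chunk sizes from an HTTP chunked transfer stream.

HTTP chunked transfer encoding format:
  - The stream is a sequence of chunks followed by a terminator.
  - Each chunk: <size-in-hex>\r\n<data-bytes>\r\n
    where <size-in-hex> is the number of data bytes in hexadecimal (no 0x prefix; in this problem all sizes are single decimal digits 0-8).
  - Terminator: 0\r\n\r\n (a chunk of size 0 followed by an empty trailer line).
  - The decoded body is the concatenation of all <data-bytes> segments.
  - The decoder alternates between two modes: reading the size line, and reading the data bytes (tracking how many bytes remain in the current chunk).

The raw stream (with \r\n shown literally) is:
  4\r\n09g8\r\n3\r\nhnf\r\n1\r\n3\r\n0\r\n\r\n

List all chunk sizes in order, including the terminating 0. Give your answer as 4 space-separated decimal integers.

Chunk 1: stream[0..1]='4' size=0x4=4, data at stream[3..7]='09g8' -> body[0..4], body so far='09g8'
Chunk 2: stream[9..10]='3' size=0x3=3, data at stream[12..15]='hnf' -> body[4..7], body so far='09g8hnf'
Chunk 3: stream[17..18]='1' size=0x1=1, data at stream[20..21]='3' -> body[7..8], body so far='09g8hnf3'
Chunk 4: stream[23..24]='0' size=0 (terminator). Final body='09g8hnf3' (8 bytes)

Answer: 4 3 1 0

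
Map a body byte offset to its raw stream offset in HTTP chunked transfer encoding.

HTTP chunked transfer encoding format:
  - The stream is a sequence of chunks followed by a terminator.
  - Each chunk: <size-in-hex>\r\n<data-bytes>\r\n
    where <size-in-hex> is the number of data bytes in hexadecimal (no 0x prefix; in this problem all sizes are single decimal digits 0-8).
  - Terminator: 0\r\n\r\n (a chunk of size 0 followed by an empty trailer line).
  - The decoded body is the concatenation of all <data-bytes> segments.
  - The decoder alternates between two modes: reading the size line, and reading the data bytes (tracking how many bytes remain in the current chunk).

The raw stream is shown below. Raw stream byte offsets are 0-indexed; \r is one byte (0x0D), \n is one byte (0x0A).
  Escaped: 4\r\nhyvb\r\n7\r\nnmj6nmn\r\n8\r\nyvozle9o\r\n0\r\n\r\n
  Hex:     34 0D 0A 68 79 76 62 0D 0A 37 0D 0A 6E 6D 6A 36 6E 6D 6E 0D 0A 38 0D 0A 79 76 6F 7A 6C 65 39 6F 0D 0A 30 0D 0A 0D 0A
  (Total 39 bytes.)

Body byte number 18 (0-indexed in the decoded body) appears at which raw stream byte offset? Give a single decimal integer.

Answer: 31

Derivation:
Chunk 1: stream[0..1]='4' size=0x4=4, data at stream[3..7]='hyvb' -> body[0..4], body so far='hyvb'
Chunk 2: stream[9..10]='7' size=0x7=7, data at stream[12..19]='nmj6nmn' -> body[4..11], body so far='hyvbnmj6nmn'
Chunk 3: stream[21..22]='8' size=0x8=8, data at stream[24..32]='yvozle9o' -> body[11..19], body so far='hyvbnmj6nmnyvozle9o'
Chunk 4: stream[34..35]='0' size=0 (terminator). Final body='hyvbnmj6nmnyvozle9o' (19 bytes)
Body byte 18 at stream offset 31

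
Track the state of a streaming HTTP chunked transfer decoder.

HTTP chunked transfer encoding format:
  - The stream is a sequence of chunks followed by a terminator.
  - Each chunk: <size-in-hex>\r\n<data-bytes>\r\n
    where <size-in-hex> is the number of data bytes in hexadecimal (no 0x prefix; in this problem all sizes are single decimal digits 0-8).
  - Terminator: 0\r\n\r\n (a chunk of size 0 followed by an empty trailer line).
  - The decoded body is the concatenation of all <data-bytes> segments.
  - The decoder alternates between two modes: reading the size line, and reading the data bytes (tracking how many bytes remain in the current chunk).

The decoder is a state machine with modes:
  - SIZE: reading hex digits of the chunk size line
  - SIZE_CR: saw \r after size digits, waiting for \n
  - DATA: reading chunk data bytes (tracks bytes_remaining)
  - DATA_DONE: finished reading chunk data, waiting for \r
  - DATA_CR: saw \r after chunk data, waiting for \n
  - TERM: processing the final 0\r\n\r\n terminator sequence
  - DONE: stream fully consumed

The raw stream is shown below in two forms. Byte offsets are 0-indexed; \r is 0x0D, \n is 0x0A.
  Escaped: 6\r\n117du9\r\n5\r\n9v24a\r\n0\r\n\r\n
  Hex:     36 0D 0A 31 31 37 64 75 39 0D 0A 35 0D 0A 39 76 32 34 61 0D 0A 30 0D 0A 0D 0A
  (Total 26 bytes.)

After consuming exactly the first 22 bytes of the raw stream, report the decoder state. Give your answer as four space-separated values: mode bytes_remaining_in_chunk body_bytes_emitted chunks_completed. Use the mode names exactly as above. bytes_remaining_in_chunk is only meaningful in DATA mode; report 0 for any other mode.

Answer: SIZE 0 11 2

Derivation:
Byte 0 = '6': mode=SIZE remaining=0 emitted=0 chunks_done=0
Byte 1 = 0x0D: mode=SIZE_CR remaining=0 emitted=0 chunks_done=0
Byte 2 = 0x0A: mode=DATA remaining=6 emitted=0 chunks_done=0
Byte 3 = '1': mode=DATA remaining=5 emitted=1 chunks_done=0
Byte 4 = '1': mode=DATA remaining=4 emitted=2 chunks_done=0
Byte 5 = '7': mode=DATA remaining=3 emitted=3 chunks_done=0
Byte 6 = 'd': mode=DATA remaining=2 emitted=4 chunks_done=0
Byte 7 = 'u': mode=DATA remaining=1 emitted=5 chunks_done=0
Byte 8 = '9': mode=DATA_DONE remaining=0 emitted=6 chunks_done=0
Byte 9 = 0x0D: mode=DATA_CR remaining=0 emitted=6 chunks_done=0
Byte 10 = 0x0A: mode=SIZE remaining=0 emitted=6 chunks_done=1
Byte 11 = '5': mode=SIZE remaining=0 emitted=6 chunks_done=1
Byte 12 = 0x0D: mode=SIZE_CR remaining=0 emitted=6 chunks_done=1
Byte 13 = 0x0A: mode=DATA remaining=5 emitted=6 chunks_done=1
Byte 14 = '9': mode=DATA remaining=4 emitted=7 chunks_done=1
Byte 15 = 'v': mode=DATA remaining=3 emitted=8 chunks_done=1
Byte 16 = '2': mode=DATA remaining=2 emitted=9 chunks_done=1
Byte 17 = '4': mode=DATA remaining=1 emitted=10 chunks_done=1
Byte 18 = 'a': mode=DATA_DONE remaining=0 emitted=11 chunks_done=1
Byte 19 = 0x0D: mode=DATA_CR remaining=0 emitted=11 chunks_done=1
Byte 20 = 0x0A: mode=SIZE remaining=0 emitted=11 chunks_done=2
Byte 21 = '0': mode=SIZE remaining=0 emitted=11 chunks_done=2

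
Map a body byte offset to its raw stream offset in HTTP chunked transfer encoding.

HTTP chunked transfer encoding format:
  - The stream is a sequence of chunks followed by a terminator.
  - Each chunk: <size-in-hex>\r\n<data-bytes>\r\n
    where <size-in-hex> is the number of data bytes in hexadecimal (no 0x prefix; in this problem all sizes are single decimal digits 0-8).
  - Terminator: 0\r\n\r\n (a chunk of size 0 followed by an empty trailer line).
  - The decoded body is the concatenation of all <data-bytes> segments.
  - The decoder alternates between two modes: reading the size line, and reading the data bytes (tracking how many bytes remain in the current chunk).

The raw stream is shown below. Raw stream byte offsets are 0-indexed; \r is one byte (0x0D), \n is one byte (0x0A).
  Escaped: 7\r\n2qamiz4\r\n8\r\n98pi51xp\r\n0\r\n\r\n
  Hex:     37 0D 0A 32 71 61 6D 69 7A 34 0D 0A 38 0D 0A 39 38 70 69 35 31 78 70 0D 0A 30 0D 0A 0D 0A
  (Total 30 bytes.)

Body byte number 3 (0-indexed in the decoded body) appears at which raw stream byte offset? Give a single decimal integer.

Chunk 1: stream[0..1]='7' size=0x7=7, data at stream[3..10]='2qamiz4' -> body[0..7], body so far='2qamiz4'
Chunk 2: stream[12..13]='8' size=0x8=8, data at stream[15..23]='98pi51xp' -> body[7..15], body so far='2qamiz498pi51xp'
Chunk 3: stream[25..26]='0' size=0 (terminator). Final body='2qamiz498pi51xp' (15 bytes)
Body byte 3 at stream offset 6

Answer: 6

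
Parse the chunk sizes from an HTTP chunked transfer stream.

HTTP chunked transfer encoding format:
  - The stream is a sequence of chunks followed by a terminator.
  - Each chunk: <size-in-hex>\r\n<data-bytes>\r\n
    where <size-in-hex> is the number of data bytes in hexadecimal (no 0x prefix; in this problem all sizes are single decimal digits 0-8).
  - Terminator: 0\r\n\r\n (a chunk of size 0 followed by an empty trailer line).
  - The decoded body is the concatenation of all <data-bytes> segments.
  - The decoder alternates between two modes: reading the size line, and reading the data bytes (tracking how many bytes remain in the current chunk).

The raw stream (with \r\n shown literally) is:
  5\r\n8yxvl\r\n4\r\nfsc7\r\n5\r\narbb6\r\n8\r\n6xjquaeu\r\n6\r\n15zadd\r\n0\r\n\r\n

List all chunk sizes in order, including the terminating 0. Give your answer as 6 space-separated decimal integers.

Answer: 5 4 5 8 6 0

Derivation:
Chunk 1: stream[0..1]='5' size=0x5=5, data at stream[3..8]='8yxvl' -> body[0..5], body so far='8yxvl'
Chunk 2: stream[10..11]='4' size=0x4=4, data at stream[13..17]='fsc7' -> body[5..9], body so far='8yxvlfsc7'
Chunk 3: stream[19..20]='5' size=0x5=5, data at stream[22..27]='arbb6' -> body[9..14], body so far='8yxvlfsc7arbb6'
Chunk 4: stream[29..30]='8' size=0x8=8, data at stream[32..40]='6xjquaeu' -> body[14..22], body so far='8yxvlfsc7arbb66xjquaeu'
Chunk 5: stream[42..43]='6' size=0x6=6, data at stream[45..51]='15zadd' -> body[22..28], body so far='8yxvlfsc7arbb66xjquaeu15zadd'
Chunk 6: stream[53..54]='0' size=0 (terminator). Final body='8yxvlfsc7arbb66xjquaeu15zadd' (28 bytes)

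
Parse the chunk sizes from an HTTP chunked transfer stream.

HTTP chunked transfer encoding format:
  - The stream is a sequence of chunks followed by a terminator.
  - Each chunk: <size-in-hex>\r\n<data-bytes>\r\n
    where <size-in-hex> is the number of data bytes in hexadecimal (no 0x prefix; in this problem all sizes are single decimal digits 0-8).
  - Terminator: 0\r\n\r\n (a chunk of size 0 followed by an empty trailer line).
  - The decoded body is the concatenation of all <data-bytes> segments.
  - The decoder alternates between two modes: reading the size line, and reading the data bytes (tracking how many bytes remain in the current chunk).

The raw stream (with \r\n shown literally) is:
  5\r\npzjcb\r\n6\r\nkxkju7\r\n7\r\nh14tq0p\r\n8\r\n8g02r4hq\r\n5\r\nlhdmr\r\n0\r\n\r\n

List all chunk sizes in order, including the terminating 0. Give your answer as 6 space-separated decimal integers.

Chunk 1: stream[0..1]='5' size=0x5=5, data at stream[3..8]='pzjcb' -> body[0..5], body so far='pzjcb'
Chunk 2: stream[10..11]='6' size=0x6=6, data at stream[13..19]='kxkju7' -> body[5..11], body so far='pzjcbkxkju7'
Chunk 3: stream[21..22]='7' size=0x7=7, data at stream[24..31]='h14tq0p' -> body[11..18], body so far='pzjcbkxkju7h14tq0p'
Chunk 4: stream[33..34]='8' size=0x8=8, data at stream[36..44]='8g02r4hq' -> body[18..26], body so far='pzjcbkxkju7h14tq0p8g02r4hq'
Chunk 5: stream[46..47]='5' size=0x5=5, data at stream[49..54]='lhdmr' -> body[26..31], body so far='pzjcbkxkju7h14tq0p8g02r4hqlhdmr'
Chunk 6: stream[56..57]='0' size=0 (terminator). Final body='pzjcbkxkju7h14tq0p8g02r4hqlhdmr' (31 bytes)

Answer: 5 6 7 8 5 0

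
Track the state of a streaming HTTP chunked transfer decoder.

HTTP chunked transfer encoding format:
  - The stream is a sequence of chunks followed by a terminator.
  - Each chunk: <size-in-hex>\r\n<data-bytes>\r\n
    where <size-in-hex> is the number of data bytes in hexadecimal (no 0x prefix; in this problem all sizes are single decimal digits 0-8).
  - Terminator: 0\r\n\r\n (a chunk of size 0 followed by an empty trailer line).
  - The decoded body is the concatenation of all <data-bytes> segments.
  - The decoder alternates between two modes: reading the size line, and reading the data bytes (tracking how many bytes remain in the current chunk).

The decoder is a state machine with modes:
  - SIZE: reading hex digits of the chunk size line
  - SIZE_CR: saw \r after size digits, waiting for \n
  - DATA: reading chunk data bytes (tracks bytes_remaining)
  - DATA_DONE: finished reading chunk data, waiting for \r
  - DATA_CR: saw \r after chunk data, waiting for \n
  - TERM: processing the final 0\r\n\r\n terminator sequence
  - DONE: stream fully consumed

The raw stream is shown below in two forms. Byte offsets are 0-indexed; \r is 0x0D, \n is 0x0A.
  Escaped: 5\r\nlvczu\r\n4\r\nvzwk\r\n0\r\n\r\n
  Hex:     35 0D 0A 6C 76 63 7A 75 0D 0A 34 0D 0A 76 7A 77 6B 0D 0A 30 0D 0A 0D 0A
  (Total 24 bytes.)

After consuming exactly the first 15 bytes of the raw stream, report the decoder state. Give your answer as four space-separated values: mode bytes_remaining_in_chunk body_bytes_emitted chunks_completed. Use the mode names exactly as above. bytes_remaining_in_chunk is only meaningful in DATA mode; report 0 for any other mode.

Answer: DATA 2 7 1

Derivation:
Byte 0 = '5': mode=SIZE remaining=0 emitted=0 chunks_done=0
Byte 1 = 0x0D: mode=SIZE_CR remaining=0 emitted=0 chunks_done=0
Byte 2 = 0x0A: mode=DATA remaining=5 emitted=0 chunks_done=0
Byte 3 = 'l': mode=DATA remaining=4 emitted=1 chunks_done=0
Byte 4 = 'v': mode=DATA remaining=3 emitted=2 chunks_done=0
Byte 5 = 'c': mode=DATA remaining=2 emitted=3 chunks_done=0
Byte 6 = 'z': mode=DATA remaining=1 emitted=4 chunks_done=0
Byte 7 = 'u': mode=DATA_DONE remaining=0 emitted=5 chunks_done=0
Byte 8 = 0x0D: mode=DATA_CR remaining=0 emitted=5 chunks_done=0
Byte 9 = 0x0A: mode=SIZE remaining=0 emitted=5 chunks_done=1
Byte 10 = '4': mode=SIZE remaining=0 emitted=5 chunks_done=1
Byte 11 = 0x0D: mode=SIZE_CR remaining=0 emitted=5 chunks_done=1
Byte 12 = 0x0A: mode=DATA remaining=4 emitted=5 chunks_done=1
Byte 13 = 'v': mode=DATA remaining=3 emitted=6 chunks_done=1
Byte 14 = 'z': mode=DATA remaining=2 emitted=7 chunks_done=1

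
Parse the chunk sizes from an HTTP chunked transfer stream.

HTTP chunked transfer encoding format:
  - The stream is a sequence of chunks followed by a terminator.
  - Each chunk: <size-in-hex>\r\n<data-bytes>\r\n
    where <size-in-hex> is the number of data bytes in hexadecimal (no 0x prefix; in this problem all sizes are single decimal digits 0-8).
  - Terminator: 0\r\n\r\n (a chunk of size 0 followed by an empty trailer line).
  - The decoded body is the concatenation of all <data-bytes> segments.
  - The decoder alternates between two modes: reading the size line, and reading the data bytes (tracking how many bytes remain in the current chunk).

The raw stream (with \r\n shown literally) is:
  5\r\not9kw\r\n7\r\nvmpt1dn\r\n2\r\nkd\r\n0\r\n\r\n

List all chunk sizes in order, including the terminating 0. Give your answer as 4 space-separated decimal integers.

Chunk 1: stream[0..1]='5' size=0x5=5, data at stream[3..8]='ot9kw' -> body[0..5], body so far='ot9kw'
Chunk 2: stream[10..11]='7' size=0x7=7, data at stream[13..20]='vmpt1dn' -> body[5..12], body so far='ot9kwvmpt1dn'
Chunk 3: stream[22..23]='2' size=0x2=2, data at stream[25..27]='kd' -> body[12..14], body so far='ot9kwvmpt1dnkd'
Chunk 4: stream[29..30]='0' size=0 (terminator). Final body='ot9kwvmpt1dnkd' (14 bytes)

Answer: 5 7 2 0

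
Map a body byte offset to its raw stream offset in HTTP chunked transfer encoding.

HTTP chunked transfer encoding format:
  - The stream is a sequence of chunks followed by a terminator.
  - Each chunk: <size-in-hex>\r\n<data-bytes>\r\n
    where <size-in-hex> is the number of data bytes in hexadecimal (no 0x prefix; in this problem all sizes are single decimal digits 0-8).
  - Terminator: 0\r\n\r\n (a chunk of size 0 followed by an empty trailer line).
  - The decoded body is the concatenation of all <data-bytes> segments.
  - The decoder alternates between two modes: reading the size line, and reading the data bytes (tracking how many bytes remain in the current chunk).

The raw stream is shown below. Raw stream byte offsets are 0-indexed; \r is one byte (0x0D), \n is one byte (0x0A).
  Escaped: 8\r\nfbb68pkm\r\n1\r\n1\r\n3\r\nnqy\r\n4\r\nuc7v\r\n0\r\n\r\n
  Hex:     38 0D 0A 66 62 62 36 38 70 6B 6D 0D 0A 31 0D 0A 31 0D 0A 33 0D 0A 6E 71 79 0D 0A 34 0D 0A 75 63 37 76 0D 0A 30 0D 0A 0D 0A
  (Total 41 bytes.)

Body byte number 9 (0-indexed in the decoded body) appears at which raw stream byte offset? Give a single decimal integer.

Answer: 22

Derivation:
Chunk 1: stream[0..1]='8' size=0x8=8, data at stream[3..11]='fbb68pkm' -> body[0..8], body so far='fbb68pkm'
Chunk 2: stream[13..14]='1' size=0x1=1, data at stream[16..17]='1' -> body[8..9], body so far='fbb68pkm1'
Chunk 3: stream[19..20]='3' size=0x3=3, data at stream[22..25]='nqy' -> body[9..12], body so far='fbb68pkm1nqy'
Chunk 4: stream[27..28]='4' size=0x4=4, data at stream[30..34]='uc7v' -> body[12..16], body so far='fbb68pkm1nqyuc7v'
Chunk 5: stream[36..37]='0' size=0 (terminator). Final body='fbb68pkm1nqyuc7v' (16 bytes)
Body byte 9 at stream offset 22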